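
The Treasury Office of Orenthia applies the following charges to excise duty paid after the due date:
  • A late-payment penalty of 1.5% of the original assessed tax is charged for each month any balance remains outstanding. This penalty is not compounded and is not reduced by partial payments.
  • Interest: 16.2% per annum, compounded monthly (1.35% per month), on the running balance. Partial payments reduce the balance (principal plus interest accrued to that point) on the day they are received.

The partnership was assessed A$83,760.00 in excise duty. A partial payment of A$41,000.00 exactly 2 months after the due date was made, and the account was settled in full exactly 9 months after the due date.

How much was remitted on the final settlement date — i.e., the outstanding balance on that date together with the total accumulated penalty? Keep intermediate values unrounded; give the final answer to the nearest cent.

A$60,776.66

Balance at month 2: A$83,760.0000 × (1 + 0.0135)^2 = A$86,036.7853…
After A$41,000.00 payment: A$86,036.7853… − A$41,000.00 = A$45,036.7853…
Balance at month 9: A$45,036.7853… × (1 + 0.0135)^7 = A$49,469.0595…
Penalty: 9 × 1.5% × A$83,760.00 = A$11,307.60
Final settlement = outstanding balance + penalty = A$49,469.0595… + A$11,307.60 = A$60,776.66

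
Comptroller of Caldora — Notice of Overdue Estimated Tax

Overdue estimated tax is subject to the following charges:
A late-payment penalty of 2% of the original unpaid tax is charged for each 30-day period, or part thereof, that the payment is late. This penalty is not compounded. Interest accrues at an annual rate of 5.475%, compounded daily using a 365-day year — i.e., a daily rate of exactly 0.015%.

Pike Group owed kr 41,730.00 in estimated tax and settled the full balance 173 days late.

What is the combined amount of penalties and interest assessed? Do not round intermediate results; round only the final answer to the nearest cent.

Penalty periods: ⌈173/30⌉ = 6; penalty = 6 × 2% × kr 41,730.00 = kr 5,007.60
Interest: kr 41,730.00 × ((1 + 0.00015)^173 − 1) = kr 41,730.00 × 0.02628764… = kr 1,096.9830…
Penalties + interest = kr 5,007.6000 + kr 1,096.9830… = kr 6,104.58

kr 6,104.58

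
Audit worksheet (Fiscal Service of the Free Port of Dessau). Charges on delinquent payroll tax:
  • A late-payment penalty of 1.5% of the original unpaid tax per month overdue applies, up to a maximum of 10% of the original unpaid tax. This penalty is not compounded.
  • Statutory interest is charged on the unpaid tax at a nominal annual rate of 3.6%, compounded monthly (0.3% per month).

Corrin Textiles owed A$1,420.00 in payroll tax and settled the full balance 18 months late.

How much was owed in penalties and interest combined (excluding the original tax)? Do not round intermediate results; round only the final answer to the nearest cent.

Penalty (uncapped): 18 × 1.5% × A$1,420.00 = A$383.40; cap = 10% × A$1,420.00 = A$142.00 → penalty = A$142.00
Interest: A$1,420.00 × ((1 + 0.003)^18 − 1) = A$1,420.00 × 0.0553993… = A$78.6670…
Penalties + interest = A$142.0000 + A$78.6670… = A$220.67

A$220.67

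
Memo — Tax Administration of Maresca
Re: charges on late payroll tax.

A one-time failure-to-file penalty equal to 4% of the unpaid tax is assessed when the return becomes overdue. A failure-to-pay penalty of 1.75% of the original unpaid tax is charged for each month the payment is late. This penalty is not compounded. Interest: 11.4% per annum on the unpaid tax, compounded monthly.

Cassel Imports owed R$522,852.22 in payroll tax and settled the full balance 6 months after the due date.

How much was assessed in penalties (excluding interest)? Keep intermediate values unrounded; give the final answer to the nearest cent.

Failure-to-file penalty: 4% × R$522,852.22 = R$20,914.09…
Failure-to-pay penalty = 1.75% × R$522,852.22 × 6 mo = R$54,899.48…
Total penalty = R$20,914.09… + R$54,899.48… = R$75,813.57

R$75,813.57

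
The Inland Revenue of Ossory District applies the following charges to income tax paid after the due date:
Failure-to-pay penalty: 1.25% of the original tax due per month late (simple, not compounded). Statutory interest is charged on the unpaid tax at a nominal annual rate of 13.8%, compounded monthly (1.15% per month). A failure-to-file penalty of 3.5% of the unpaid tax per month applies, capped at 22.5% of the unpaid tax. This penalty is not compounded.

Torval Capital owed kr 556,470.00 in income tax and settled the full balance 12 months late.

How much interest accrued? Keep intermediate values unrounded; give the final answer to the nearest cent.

Interest: kr 556,470.00 × ((1 + 0.0115)^12 − 1) = kr 556,470.00 × 0.1470719… = kr 81,841.1066…

kr 81,841.11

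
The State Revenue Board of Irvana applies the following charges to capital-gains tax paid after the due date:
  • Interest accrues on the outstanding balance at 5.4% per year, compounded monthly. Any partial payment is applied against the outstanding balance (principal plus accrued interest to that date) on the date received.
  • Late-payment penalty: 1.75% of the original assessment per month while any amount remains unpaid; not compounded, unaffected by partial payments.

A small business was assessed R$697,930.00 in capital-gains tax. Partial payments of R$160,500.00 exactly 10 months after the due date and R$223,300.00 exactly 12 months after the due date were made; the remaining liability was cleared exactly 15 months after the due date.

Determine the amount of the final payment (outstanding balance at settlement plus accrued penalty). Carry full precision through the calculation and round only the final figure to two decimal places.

Monthly rate = 5.4% ÷ 12 = 0.45%
Balance at month 10: R$697,930.0000 × (1 + 0.0045)^10 = R$729,980.5310…
After R$160,500.00 payment: R$729,980.5310… − R$160,500.00 = R$569,480.5310…
Balance at month 12: R$569,480.5310… × (1 + 0.0045)^2 = R$574,617.3878…
After R$223,300.00 payment: R$574,617.3878… − R$223,300.00 = R$351,317.3878…
Balance at month 15: R$351,317.3878… × (1 + 0.0045)^3 = R$356,081.5470…
Penalty: 15 × 1.75% × R$697,930.00 = R$183,206.63…
Final settlement = outstanding balance + penalty = R$356,081.5470… + R$183,206.63… = R$539,288.17

R$539,288.17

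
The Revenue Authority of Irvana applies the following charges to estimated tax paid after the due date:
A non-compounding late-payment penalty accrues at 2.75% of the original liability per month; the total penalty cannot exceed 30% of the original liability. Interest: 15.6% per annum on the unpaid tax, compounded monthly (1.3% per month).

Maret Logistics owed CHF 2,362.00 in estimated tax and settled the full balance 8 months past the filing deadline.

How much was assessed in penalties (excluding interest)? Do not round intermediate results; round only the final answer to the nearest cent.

Penalty: 8 × 2.75% × CHF 2,362.00 = CHF 519.64 (below the 30% cap of CHF 708.60)

CHF 519.64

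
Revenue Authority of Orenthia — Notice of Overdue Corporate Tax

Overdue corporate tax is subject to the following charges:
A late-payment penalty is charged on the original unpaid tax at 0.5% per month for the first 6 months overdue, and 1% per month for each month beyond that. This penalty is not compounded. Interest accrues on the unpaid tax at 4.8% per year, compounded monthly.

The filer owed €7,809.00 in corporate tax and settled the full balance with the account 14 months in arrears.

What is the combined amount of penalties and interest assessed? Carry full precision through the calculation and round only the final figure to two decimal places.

€1,307.85

Penalty, months 1–6: 6 × 0.5% × €7,809.00 = €234.27
Penalty, months 7–14: 8 × 1% × €7,809.00 = €624.72
Interest (4.8%/yr ÷ 12 = 0.4%/month): €7,809.00 × ((1 + 0.004)^14 − 1) = €448.8578…
Penalties + interest = €858.9900 + €448.8578… = €1,307.85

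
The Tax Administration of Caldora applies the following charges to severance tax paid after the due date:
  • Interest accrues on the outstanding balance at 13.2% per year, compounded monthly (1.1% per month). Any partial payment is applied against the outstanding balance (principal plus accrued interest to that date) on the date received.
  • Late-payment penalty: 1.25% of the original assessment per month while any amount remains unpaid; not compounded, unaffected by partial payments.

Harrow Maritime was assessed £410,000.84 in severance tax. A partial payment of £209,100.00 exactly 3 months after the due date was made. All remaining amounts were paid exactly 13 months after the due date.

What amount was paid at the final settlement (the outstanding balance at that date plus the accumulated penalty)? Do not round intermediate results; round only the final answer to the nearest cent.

Balance at month 3: £410,000.8400 × (1 + 0.011)^3 = £423,680.2437…
After £209,100.00 payment: £423,680.2437… − £209,100.00 = £214,580.2437…
Balance at month 13: £214,580.2437… × (1 + 0.011)^10 = £239,387.4013…
Penalty: 13 × 1.25% × £410,000.84 = £66,625.14…
Final settlement = outstanding balance + penalty = £239,387.4013… + £66,625.14… = £306,012.54

£306,012.54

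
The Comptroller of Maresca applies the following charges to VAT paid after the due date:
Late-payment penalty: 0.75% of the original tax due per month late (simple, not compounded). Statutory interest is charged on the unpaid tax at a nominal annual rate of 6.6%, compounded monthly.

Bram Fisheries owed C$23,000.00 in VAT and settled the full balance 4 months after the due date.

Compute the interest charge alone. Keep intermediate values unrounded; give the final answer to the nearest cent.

Interest (6.6%/yr ÷ 12 = 0.55%/month): C$23,000.00 × ((1 + 0.0055)^4 − 1) = C$510.1898…

C$510.19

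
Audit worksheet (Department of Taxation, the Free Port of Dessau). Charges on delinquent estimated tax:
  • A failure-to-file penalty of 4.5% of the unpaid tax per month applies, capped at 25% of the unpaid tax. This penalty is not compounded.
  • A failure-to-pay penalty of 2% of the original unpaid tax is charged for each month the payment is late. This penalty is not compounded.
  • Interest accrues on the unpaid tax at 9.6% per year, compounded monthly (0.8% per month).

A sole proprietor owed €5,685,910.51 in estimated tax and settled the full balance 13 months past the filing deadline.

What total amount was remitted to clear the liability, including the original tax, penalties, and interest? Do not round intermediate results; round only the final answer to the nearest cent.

€9,206,293.12

Failure-to-file: 13 × 4.5% × €5,685,910.51 = €3,326,257.65…, capped at 25% × €5,685,910.51 = €1,421,477.63…
Failure-to-pay penalty: 13 × 2% × €5,685,910.51 = €1,478,336.73…
Interest: €5,685,910.51 × ((1 + 0.008)^13 − 1) = €5,685,910.51 × 0.1091414… = €620,568.2519…
Total = €5,685,910.51 + €2,899,814.3601 + €620,568.2519… = €9,206,293.12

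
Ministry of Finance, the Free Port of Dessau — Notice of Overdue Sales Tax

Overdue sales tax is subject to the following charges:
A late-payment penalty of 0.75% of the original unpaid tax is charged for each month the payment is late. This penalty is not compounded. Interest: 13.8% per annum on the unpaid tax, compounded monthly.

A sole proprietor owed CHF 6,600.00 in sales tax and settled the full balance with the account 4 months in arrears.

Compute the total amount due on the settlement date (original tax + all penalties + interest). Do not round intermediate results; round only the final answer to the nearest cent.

CHF 7,106.88

Late-payment penalty: 4 × 0.75% × CHF 6,600.00 = CHF 198.00
Interest (13.8%/yr ÷ 12 = 1.15%/month): CHF 6,600.00 × ((1 + 0.0115)^4 − 1) = CHF 308.8774…
Total = CHF 6,600.00 + CHF 198.0000 + CHF 308.8774… = CHF 7,106.88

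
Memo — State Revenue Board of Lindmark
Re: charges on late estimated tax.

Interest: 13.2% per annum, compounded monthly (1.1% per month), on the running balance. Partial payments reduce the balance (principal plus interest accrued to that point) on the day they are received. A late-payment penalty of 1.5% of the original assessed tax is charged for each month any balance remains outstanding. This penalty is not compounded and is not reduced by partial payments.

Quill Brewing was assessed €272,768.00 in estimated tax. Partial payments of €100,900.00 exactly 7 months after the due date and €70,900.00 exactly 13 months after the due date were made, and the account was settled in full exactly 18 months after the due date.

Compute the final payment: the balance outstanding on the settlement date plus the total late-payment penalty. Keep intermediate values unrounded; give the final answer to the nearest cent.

€217,092.75

Balance at month 7: €272,768.0000 × (1 + 0.011)^7 = €294,477.0871…
After €100,900.00 payment: €294,477.0871… − €100,900.00 = €193,577.0871…
Balance at month 13: €193,577.0871… × (1 + 0.011)^6 = €206,709.7130…
After €70,900.00 payment: €206,709.7130… − €70,900.00 = €135,809.7130…
Balance at month 18: €135,809.7130… × (1 + 0.011)^5 = €143,445.3945…
Penalty: 18 × 1.5% × €272,768.00 = €73,647.36
Final settlement = outstanding balance + penalty = €143,445.3945… + €73,647.36 = €217,092.75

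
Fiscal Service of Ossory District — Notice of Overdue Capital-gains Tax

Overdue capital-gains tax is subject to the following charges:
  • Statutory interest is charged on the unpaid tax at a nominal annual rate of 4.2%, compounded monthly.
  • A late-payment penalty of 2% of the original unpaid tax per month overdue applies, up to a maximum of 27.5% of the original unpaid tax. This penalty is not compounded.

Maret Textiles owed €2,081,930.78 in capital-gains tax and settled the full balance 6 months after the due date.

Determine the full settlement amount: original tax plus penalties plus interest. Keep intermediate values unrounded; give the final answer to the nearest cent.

Penalty: 6 × 2% × €2,081,930.78 = €249,831.69… (below the 27.5% cap of €572,530.96…)
Interest (4.2%/yr ÷ 12 = 0.35%/month): €2,081,930.78 × ((1 + 0.0035)^6 − 1) = €44,104.8911…
Total = €2,081,930.78 + €249,831.6936 + €44,104.8911… = €2,375,867.36

€2,375,867.36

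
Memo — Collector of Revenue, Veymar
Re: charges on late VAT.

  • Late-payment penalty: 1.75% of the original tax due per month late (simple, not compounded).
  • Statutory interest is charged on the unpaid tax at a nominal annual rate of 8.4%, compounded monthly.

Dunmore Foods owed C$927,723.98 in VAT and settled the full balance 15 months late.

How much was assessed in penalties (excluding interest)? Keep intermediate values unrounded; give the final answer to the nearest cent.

Late-payment penalty = 1.75% × C$927,723.98 × 15 mo = C$243,527.54…

C$243,527.54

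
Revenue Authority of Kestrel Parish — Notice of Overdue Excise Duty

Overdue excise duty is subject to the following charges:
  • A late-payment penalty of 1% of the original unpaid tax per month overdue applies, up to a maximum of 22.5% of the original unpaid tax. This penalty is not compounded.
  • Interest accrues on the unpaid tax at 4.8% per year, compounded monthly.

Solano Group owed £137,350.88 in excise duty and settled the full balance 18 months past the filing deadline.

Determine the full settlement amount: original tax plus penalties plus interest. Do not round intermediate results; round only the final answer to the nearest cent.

£172,306.82

Penalty: 18 × 1% × £137,350.88 = £24,723.16… (below the 22.5% cap of £30,903.95…)
Interest (4.8%/yr ÷ 12 = 0.4%/month): £137,350.88 × ((1 + 0.004)^18 − 1) = £10,232.7801…
Total = £137,350.88 + £24,723.1584 + £10,232.7801… = £172,306.82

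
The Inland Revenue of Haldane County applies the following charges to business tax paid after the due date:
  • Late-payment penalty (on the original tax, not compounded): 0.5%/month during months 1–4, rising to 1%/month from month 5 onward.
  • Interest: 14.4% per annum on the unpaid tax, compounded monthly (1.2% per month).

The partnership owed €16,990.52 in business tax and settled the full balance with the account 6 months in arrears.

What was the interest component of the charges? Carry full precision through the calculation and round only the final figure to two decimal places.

€1,260.61

Interest: €16,990.52 × ((1 + 0.012)^6 − 1) = €16,990.52 × 0.0741949… = €1,260.6095…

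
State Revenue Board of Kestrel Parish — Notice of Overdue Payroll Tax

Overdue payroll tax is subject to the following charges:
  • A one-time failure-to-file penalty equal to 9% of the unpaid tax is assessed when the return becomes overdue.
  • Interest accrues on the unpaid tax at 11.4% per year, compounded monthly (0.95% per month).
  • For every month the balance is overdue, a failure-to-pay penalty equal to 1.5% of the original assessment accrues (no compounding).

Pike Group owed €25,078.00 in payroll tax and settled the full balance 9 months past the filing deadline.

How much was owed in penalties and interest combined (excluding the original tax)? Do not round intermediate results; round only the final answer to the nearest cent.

€7,870.03

Failure-to-file penalty: 9% × €25,078.00 = €2,257.02
Failure-to-pay penalty: 9 × 1.5% × €25,078.00 = €3,385.53
Interest: €25,078.00 × ((1 + 0.0095)^9 − 1) = €25,078.00 × 0.0888221… = €2,227.4795…
Penalties + interest = €5,642.5500 + €2,227.4795… = €7,870.03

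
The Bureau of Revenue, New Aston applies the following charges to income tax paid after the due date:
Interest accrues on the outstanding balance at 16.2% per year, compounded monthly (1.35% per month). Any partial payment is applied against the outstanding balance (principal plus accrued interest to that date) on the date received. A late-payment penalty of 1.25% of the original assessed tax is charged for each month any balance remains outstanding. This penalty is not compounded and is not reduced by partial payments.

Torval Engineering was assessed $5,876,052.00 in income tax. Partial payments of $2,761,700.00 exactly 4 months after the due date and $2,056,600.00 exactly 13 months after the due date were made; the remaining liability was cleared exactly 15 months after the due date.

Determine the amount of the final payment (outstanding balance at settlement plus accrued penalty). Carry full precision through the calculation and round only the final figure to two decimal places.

Balance at month 4: $5,876,052.0000 × (1 + 0.0135)^4 = $6,199,842.2952…
After $2,761,700.00 payment: $6,199,842.2952… − $2,761,700.00 = $3,438,142.2952…
Balance at month 13: $3,438,142.2952… × (1 + 0.0135)^9 = $3,879,159.3867…
After $2,056,600.00 payment: $3,879,159.3867… − $2,056,600.00 = $1,822,559.3867…
Balance at month 15: $1,822,559.3867… × (1 + 0.0135)^2 = $1,872,100.6516…
Penalty: 15 × 1.25% × $5,876,052.00 = $1,101,759.75
Final settlement = outstanding balance + penalty = $1,872,100.6516… + $1,101,759.75 = $2,973,860.40

$2,973,860.40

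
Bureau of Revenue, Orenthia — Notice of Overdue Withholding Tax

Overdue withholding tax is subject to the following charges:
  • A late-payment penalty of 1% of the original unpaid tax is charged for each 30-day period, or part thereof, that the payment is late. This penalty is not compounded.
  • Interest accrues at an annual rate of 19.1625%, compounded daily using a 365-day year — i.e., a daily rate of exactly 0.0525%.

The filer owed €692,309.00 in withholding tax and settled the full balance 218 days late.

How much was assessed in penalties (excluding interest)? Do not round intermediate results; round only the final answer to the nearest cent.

€55,384.72

Penalty periods: ⌈218/30⌉ = 8; penalty = 8 × 1% × €692,309.00 = €55,384.72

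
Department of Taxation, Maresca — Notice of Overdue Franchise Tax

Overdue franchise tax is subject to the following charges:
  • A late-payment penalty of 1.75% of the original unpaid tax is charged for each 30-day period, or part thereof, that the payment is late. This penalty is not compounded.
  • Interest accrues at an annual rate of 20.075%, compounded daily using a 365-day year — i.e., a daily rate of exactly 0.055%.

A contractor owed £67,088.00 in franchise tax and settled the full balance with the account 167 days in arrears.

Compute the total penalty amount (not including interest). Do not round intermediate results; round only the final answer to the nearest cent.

£7,044.24

Penalty periods: ⌈167/30⌉ = 6; penalty = 6 × 1.75% × £67,088.00 = £7,044.24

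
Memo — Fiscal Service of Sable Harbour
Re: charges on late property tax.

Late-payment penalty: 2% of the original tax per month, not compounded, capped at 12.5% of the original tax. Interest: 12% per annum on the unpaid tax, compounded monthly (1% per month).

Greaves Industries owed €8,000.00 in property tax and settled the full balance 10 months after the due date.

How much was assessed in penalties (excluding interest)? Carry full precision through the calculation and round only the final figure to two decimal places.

Penalty (uncapped): 10 × 2% × €8,000.00 = €1,600.00; cap = 12.5% × €8,000.00 = €1,000.00 → penalty = €1,000.00

€1,000.00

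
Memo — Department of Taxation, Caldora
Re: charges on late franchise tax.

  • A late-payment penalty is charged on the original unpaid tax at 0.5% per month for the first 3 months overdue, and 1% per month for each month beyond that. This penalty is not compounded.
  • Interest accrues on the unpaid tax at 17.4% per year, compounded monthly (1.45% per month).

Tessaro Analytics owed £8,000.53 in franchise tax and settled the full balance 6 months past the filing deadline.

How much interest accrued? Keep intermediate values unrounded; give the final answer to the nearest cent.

Interest: £8,000.53 × ((1 + 0.0145)^6 − 1) = £8,000.53 × 0.0902154… = £721.7709…

£721.77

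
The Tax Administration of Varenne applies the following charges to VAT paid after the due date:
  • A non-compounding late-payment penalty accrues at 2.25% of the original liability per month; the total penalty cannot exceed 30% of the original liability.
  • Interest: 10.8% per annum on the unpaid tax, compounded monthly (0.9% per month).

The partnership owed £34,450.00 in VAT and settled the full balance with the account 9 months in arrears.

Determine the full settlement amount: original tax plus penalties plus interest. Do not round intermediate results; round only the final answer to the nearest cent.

Penalty: 9 × 2.25% × £34,450.00 = £6,976.13… (below the 30% cap of £10,335.00)
Interest: £34,450.00 × ((1 + 0.009)^9 − 1) = £34,450.00 × 0.0839781… = £2,893.0445…
Total = £34,450.00 + £6,976.1250 + £2,893.0445… = £44,319.17

£44,319.17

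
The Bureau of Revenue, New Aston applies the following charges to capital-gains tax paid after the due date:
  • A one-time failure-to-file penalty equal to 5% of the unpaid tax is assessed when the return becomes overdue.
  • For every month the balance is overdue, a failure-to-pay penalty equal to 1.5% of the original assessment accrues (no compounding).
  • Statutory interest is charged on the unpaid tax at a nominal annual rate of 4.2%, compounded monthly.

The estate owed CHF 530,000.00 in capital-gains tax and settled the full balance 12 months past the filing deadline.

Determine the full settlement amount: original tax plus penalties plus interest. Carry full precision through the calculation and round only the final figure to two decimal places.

CHF 674,593.54

Failure-to-file penalty: 5% × CHF 530,000.00 = CHF 26,500.00
Failure-to-pay penalty = 1.5% × CHF 530,000.00 × 12 mo = CHF 95,400.00
Interest (4.2%/yr ÷ 12 = 0.35%/month): CHF 530,000.00 × ((1 + 0.0035)^12 − 1) = CHF 22,693.5438…
Total = CHF 530,000.00 + CHF 121,900.0000 + CHF 22,693.5438… = CHF 674,593.54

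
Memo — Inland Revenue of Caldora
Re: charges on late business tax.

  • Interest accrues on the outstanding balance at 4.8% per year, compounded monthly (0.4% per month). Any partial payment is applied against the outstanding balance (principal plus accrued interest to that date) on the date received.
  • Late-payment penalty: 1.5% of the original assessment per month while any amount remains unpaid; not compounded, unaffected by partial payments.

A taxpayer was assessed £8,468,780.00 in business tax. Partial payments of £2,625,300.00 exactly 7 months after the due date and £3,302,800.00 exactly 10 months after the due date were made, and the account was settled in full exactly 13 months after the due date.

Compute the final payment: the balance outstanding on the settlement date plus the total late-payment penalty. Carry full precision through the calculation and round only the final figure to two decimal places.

Balance at month 7: £8,468,780.0000 × (1 + 0.004)^7 = £8,708,770.3962…
After £2,625,300.00 payment: £8,708,770.3962… − £2,625,300.00 = £6,083,470.3962…
Balance at month 10: £6,083,470.3962… × (1 + 0.004)^3 = £6,156,764.4369…
After £3,302,800.00 payment: £6,156,764.4369… − £3,302,800.00 = £2,853,964.4369…
Balance at month 13: £2,853,964.4369… × (1 + 0.004)^3 = £2,888,349.1831…
Penalty: 13 × 1.5% × £8,468,780.00 = £1,651,412.10
Final settlement = outstanding balance + penalty = £2,888,349.1831… + £1,651,412.10 = £4,539,761.28

£4,539,761.28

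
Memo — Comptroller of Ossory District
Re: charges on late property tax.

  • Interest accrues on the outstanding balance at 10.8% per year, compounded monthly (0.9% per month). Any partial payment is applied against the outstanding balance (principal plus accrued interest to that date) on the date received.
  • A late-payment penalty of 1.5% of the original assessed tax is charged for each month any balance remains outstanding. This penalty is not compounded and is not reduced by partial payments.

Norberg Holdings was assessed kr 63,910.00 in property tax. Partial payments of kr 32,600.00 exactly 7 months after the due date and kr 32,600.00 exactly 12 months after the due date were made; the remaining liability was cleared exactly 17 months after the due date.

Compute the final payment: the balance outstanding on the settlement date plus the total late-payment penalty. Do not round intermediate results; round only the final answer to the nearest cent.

kr 20,972.65

Balance at month 7: kr 63,910.0000 × (1 + 0.009)^7 = kr 68,046.6863…
After kr 32,600.00 payment: kr 68,046.6863… − kr 32,600.00 = kr 35,446.6863…
Balance at month 12: kr 35,446.6863… × (1 + 0.009)^5 = kr 37,070.7586…
After kr 32,600.00 payment: kr 37,070.7586… − kr 32,600.00 = kr 4,470.7586…
Balance at month 17: kr 4,470.7586… × (1 + 0.009)^5 = kr 4,675.5968…
Penalty: 17 × 1.5% × kr 63,910.00 = kr 16,297.05
Final settlement = outstanding balance + penalty = kr 4,675.5968… + kr 16,297.05 = kr 20,972.65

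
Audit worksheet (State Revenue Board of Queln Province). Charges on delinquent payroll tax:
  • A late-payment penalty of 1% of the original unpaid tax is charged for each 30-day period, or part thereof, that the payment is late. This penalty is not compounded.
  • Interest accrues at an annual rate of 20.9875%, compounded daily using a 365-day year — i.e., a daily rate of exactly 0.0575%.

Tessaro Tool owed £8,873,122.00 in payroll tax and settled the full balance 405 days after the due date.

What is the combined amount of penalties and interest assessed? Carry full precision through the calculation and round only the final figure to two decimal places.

Penalty periods: ⌈405/30⌉ = 14; penalty = 14 × 1% × £8,873,122.00 = £1,242,237.08
Interest: £8,873,122.00 × ((1 + 0.000575)^405 − 1) = £8,873,122.00 × 0.26213922… = £2,325,993.2700…
Penalties + interest = £1,242,237.0800 + £2,325,993.2700… = £3,568,230.35

£3,568,230.35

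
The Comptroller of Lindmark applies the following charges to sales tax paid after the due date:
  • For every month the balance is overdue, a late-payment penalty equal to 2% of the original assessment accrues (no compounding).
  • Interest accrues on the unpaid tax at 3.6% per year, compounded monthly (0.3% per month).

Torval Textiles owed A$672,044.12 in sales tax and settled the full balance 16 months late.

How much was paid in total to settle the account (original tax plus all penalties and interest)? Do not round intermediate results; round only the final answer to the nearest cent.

A$920,092.42

Late-payment penalty: 16 × 2% × A$672,044.12 = A$215,054.12…
Interest: A$672,044.12 × ((1 + 0.003)^16 − 1) = A$672,044.12 × 0.0490953… = A$32,994.1865…
Total = A$672,044.12 + A$215,054.1184 + A$32,994.1865… = A$920,092.42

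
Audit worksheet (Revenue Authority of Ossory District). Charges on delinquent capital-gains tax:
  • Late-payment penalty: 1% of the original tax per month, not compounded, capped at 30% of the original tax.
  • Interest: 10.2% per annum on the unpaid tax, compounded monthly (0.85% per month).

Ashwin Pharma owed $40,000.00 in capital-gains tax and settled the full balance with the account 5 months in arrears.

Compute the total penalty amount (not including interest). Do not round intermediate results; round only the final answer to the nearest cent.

Penalty: 5 × 1% × $40,000.00 = $2,000.00 (below the 30% cap of $12,000.00)

$2,000.00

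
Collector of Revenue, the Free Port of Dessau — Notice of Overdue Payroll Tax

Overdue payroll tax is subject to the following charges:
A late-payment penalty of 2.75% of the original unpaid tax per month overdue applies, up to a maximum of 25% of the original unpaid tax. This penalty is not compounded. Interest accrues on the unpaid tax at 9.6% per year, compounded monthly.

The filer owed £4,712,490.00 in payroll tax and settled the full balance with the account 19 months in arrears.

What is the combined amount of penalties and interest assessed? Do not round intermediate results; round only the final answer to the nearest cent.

Penalty (uncapped): 19 × 2.75% × £4,712,490.00 = £2,462,276.03…; cap = 25% × £4,712,490.00 = £1,178,122.50 → penalty = £1,178,122.50
Interest (9.6%/yr ÷ 12 = 0.8%/month): £4,712,490.00 × ((1 + 0.008)^19 − 1) = £770,286.6143…
Penalties + interest = £1,178,122.5000 + £770,286.6143… = £1,948,409.11

£1,948,409.11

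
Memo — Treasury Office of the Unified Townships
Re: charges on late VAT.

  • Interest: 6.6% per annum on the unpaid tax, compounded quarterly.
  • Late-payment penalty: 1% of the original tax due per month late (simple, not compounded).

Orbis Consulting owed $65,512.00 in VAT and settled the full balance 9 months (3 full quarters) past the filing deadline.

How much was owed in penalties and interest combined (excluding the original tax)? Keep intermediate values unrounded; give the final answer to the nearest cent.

Late-payment penalty: 9 × 1% × $65,512.00 = $5,896.08
Interest (6.6%/yr ÷ 4 = 1.65%/quarter): $65,512.00 × ((1 + 0.0165)^3 − 1) = $3,296.6452…
Penalties + interest = $5,896.0800 + $3,296.6452… = $9,192.73

$9,192.73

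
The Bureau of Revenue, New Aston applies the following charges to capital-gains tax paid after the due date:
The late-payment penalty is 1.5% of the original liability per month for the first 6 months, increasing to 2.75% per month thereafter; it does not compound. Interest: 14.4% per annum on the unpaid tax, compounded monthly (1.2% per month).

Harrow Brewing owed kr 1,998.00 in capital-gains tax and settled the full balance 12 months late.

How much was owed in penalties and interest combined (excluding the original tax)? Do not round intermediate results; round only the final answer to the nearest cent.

kr 816.97

Penalty, months 1–6: 6 × 1.5% × kr 1,998.00 = kr 179.82
Penalty, months 7–12: 6 × 2.75% × kr 1,998.00 = kr 329.67
Interest: kr 1,998.00 × ((1 + 0.012)^12 − 1) = kr 1,998.00 × 0.1538946… = kr 307.4815…
Penalties + interest = kr 509.4900 + kr 307.4815… = kr 816.97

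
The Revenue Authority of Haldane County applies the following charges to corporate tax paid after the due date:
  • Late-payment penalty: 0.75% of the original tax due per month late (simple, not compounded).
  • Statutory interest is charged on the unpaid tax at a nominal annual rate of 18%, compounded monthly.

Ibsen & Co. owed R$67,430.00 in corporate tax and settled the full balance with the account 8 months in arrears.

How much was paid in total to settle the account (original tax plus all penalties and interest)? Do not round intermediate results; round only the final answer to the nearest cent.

R$80,005.20

Late-payment penalty: 8 × 0.75% × R$67,430.00 = R$4,045.80
Interest (18%/yr ÷ 12 = 1.5%/month): R$67,430.00 × ((1 + 0.015)^8 − 1) = R$8,529.3951…
Total = R$67,430.00 + R$4,045.8000 + R$8,529.3951… = R$80,005.20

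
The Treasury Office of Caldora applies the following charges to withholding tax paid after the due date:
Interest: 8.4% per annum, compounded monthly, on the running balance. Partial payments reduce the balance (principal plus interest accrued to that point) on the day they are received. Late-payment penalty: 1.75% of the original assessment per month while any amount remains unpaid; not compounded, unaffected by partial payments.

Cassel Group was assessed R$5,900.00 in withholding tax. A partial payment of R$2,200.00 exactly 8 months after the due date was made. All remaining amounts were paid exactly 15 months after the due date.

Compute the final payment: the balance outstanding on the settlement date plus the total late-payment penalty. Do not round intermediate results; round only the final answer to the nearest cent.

Monthly rate = 8.4% ÷ 12 = 0.7%
Balance at month 8: R$5,900.0000 × (1 + 0.007)^8 = R$6,238.6091…
After R$2,200.00 payment: R$6,238.6091… − R$2,200.00 = R$4,038.6091…
Balance at month 15: R$4,038.6091… × (1 + 0.007)^7 = R$4,240.7055…
Penalty: 15 × 1.75% × R$5,900.00 = R$1,548.75
Final settlement = outstanding balance + penalty = R$4,240.7055… + R$1,548.75 = R$5,789.46

R$5,789.46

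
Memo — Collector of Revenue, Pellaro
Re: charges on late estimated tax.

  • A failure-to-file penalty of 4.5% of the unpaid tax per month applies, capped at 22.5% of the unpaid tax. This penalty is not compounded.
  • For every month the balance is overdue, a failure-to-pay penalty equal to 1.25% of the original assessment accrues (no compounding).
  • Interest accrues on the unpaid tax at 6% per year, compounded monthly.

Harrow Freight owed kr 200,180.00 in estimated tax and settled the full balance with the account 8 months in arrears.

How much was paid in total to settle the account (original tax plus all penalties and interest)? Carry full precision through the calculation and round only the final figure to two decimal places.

kr 273,387.24

Failure-to-file: 8 × 4.5% × kr 200,180.00 = kr 72,064.80, capped at 22.5% × kr 200,180.00 = kr 45,040.50
Failure-to-pay penalty: 8 × 1.25% × kr 200,180.00 = kr 20,018.00
Interest (6%/yr ÷ 12 = 0.5%/month): kr 200,180.00 × ((1 + 0.005)^8 − 1) = kr 8,148.7361…
Total = kr 200,180.00 + kr 65,058.5000 + kr 8,148.7361… = kr 273,387.24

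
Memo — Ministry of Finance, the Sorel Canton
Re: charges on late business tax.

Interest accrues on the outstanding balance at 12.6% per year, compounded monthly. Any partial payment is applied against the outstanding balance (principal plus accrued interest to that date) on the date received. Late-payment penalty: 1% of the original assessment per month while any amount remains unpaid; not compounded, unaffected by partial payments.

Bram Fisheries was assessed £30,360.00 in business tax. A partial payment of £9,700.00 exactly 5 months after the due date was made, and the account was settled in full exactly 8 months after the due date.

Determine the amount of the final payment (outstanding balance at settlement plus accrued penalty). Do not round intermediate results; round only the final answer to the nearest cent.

Monthly rate = 12.6% ÷ 12 = 1.05%
Balance at month 5: £30,360.0000 × (1 + 0.0105)^5 = £31,987.7252…
After £9,700.00 payment: £31,987.7252… − £9,700.00 = £22,287.7252…
Balance at month 8: £22,287.7252… × (1 + 0.0105)^3 = £22,997.1860…
Penalty: 8 × 1% × £30,360.00 = £2,428.80
Final settlement = outstanding balance + penalty = £22,997.1860… + £2,428.80 = £25,425.99

£25,425.99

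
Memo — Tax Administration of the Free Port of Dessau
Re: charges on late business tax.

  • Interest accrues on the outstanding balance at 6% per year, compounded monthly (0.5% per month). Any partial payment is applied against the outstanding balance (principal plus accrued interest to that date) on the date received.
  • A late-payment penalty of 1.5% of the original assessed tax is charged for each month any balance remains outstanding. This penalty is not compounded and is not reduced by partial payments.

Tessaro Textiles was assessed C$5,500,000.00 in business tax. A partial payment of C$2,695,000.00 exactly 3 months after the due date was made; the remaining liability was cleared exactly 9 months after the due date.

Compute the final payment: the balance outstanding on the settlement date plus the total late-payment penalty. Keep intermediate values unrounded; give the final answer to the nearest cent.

Balance at month 3: C$5,500,000.0000 × (1 + 0.005)^3 = C$5,582,913.1875
After C$2,695,000.00 payment: C$5,582,913.1875 − C$2,695,000.00 = C$2,887,913.1875
Balance at month 9: C$2,887,913.1875 × (1 + 0.005)^6 = C$2,975,640.7975…
Penalty: 9 × 1.5% × C$5,500,000.00 = C$742,500.00
Final settlement = outstanding balance + penalty = C$2,975,640.7975… + C$742,500.00 = C$3,718,140.80

C$3,718,140.80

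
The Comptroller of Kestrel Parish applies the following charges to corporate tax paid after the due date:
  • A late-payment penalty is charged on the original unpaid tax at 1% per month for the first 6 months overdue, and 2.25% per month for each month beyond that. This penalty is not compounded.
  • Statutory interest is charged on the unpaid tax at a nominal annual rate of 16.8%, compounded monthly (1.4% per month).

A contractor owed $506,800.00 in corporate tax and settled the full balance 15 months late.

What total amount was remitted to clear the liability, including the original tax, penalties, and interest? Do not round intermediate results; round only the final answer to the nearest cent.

Penalty, months 1–6: 6 × 1% × $506,800.00 = $30,408.00
Penalty, months 7–15: 9 × 2.25% × $506,800.00 = $102,627.00
Interest: $506,800.00 × ((1 + 0.014)^15 − 1) = $506,800.00 × 0.2318826… = $117,518.1074…
Total = $506,800.00 + $133,035.0000 + $117,518.1074… = $757,353.11

$757,353.11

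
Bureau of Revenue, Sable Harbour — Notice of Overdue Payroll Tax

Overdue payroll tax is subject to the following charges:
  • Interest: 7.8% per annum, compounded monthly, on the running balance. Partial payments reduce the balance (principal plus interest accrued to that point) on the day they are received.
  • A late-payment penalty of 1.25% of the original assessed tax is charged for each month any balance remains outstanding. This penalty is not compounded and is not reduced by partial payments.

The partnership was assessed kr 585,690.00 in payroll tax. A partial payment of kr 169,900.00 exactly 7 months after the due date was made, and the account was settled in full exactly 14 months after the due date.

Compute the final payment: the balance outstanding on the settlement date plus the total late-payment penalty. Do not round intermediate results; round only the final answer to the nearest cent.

Monthly rate = 7.8% ÷ 12 = 0.65%
Balance at month 7: kr 585,690.0000 × (1 + 0.0065)^7 = kr 612,864.2148…
After kr 169,900.00 payment: kr 612,864.2148… − kr 169,900.00 = kr 442,964.2148…
Balance at month 14: kr 442,964.2148… × (1 + 0.0065)^7 = kr 463,516.3920…
Penalty: 14 × 1.25% × kr 585,690.00 = kr 102,495.75
Final settlement = outstanding balance + penalty = kr 463,516.3920… + kr 102,495.75 = kr 566,012.14

kr 566,012.14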